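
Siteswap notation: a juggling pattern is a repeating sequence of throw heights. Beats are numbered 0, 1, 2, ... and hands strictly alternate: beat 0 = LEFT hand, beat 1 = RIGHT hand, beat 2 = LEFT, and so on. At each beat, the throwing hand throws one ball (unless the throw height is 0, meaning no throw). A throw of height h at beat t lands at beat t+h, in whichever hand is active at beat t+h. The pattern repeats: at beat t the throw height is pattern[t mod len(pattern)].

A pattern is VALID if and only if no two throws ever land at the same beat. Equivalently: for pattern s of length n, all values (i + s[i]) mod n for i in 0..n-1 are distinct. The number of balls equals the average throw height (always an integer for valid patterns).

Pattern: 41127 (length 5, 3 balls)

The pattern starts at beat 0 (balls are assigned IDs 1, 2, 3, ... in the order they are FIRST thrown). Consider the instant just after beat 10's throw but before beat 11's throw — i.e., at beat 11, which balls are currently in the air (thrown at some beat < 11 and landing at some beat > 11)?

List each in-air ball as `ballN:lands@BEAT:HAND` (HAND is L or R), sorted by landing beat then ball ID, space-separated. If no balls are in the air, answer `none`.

Beat 0 (L): throw ball1 h=4 -> lands@4:L; in-air after throw: [b1@4:L]
Beat 1 (R): throw ball2 h=1 -> lands@2:L; in-air after throw: [b2@2:L b1@4:L]
Beat 2 (L): throw ball2 h=1 -> lands@3:R; in-air after throw: [b2@3:R b1@4:L]
Beat 3 (R): throw ball2 h=2 -> lands@5:R; in-air after throw: [b1@4:L b2@5:R]
Beat 4 (L): throw ball1 h=7 -> lands@11:R; in-air after throw: [b2@5:R b1@11:R]
Beat 5 (R): throw ball2 h=4 -> lands@9:R; in-air after throw: [b2@9:R b1@11:R]
Beat 6 (L): throw ball3 h=1 -> lands@7:R; in-air after throw: [b3@7:R b2@9:R b1@11:R]
Beat 7 (R): throw ball3 h=1 -> lands@8:L; in-air after throw: [b3@8:L b2@9:R b1@11:R]
Beat 8 (L): throw ball3 h=2 -> lands@10:L; in-air after throw: [b2@9:R b3@10:L b1@11:R]
Beat 9 (R): throw ball2 h=7 -> lands@16:L; in-air after throw: [b3@10:L b1@11:R b2@16:L]
Beat 10 (L): throw ball3 h=4 -> lands@14:L; in-air after throw: [b1@11:R b3@14:L b2@16:L]
Beat 11 (R): throw ball1 h=1 -> lands@12:L; in-air after throw: [b1@12:L b3@14:L b2@16:L]

Answer: ball3:lands@14:L ball2:lands@16:L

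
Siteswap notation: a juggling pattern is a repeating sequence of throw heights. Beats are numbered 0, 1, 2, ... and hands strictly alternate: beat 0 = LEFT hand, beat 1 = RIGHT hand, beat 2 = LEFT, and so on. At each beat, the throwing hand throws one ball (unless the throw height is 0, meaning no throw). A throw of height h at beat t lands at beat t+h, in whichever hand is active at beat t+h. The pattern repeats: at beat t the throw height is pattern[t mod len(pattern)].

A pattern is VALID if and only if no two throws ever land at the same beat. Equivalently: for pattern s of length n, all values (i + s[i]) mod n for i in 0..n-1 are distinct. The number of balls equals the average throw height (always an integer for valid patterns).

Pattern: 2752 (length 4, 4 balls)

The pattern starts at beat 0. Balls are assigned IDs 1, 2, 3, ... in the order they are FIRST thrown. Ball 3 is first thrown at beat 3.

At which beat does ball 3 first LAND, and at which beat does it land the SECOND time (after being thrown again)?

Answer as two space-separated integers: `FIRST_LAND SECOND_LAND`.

Beat 0 (L): throw ball1 h=2 -> lands@2:L; in-air after throw: [b1@2:L]
Beat 1 (R): throw ball2 h=7 -> lands@8:L; in-air after throw: [b1@2:L b2@8:L]
Beat 2 (L): throw ball1 h=5 -> lands@7:R; in-air after throw: [b1@7:R b2@8:L]
Beat 3 (R): throw ball3 h=2 -> lands@5:R; in-air after throw: [b3@5:R b1@7:R b2@8:L]
Beat 4 (L): throw ball4 h=2 -> lands@6:L; in-air after throw: [b3@5:R b4@6:L b1@7:R b2@8:L]
Beat 5 (R): throw ball3 h=7 -> lands@12:L; in-air after throw: [b4@6:L b1@7:R b2@8:L b3@12:L]
Beat 6 (L): throw ball4 h=5 -> lands@11:R; in-air after throw: [b1@7:R b2@8:L b4@11:R b3@12:L]
Beat 7 (R): throw ball1 h=2 -> lands@9:R; in-air after throw: [b2@8:L b1@9:R b4@11:R b3@12:L]
Beat 8 (L): throw ball2 h=2 -> lands@10:L; in-air after throw: [b1@9:R b2@10:L b4@11:R b3@12:L]
Beat 9 (R): throw ball1 h=7 -> lands@16:L; in-air after throw: [b2@10:L b4@11:R b3@12:L b1@16:L]
Beat 10 (L): throw ball2 h=5 -> lands@15:R; in-air after throw: [b4@11:R b3@12:L b2@15:R b1@16:L]
Beat 11 (R): throw ball4 h=2 -> lands@13:R; in-air after throw: [b3@12:L b4@13:R b2@15:R b1@16:L]
Beat 12 (L): throw ball3 h=2 -> lands@14:L; in-air after throw: [b4@13:R b3@14:L b2@15:R b1@16:L]
Ball 3: thrown@3 h=2 -> first land @5; rethrown@5 h=7 -> second land @12

Answer: 5 12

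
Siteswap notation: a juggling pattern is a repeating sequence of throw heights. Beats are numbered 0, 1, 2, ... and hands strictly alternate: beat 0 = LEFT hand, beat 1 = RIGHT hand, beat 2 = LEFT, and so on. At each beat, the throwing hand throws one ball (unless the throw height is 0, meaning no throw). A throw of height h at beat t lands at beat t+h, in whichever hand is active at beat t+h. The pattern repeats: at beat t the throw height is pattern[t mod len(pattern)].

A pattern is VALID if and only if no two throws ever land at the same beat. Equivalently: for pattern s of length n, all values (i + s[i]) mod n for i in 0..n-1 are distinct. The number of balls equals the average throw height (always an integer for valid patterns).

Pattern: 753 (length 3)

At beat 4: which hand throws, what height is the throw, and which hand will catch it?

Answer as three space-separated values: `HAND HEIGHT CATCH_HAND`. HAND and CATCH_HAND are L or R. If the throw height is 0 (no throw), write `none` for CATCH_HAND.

Beat 4: 4 mod 2 = 0, so hand = L
Throw height = pattern[4 mod 3] = pattern[1] = 5
Lands at beat 4+5=9, 9 mod 2 = 1, so catch hand = R

Answer: L 5 R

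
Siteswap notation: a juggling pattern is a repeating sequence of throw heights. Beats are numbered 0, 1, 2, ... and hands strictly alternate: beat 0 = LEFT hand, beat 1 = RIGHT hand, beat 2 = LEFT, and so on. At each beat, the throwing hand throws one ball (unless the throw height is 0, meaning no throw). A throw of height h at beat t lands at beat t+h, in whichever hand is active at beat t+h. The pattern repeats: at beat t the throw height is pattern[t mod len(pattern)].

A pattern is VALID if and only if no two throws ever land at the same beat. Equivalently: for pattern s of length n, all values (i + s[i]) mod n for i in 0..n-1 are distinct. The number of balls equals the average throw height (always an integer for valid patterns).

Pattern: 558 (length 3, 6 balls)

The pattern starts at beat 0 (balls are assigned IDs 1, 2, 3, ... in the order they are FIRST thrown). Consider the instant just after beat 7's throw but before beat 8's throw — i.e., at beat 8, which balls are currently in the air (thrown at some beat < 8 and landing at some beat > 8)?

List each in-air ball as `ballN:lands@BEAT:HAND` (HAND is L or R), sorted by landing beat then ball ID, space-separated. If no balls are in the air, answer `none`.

Beat 0 (L): throw ball1 h=5 -> lands@5:R; in-air after throw: [b1@5:R]
Beat 1 (R): throw ball2 h=5 -> lands@6:L; in-air after throw: [b1@5:R b2@6:L]
Beat 2 (L): throw ball3 h=8 -> lands@10:L; in-air after throw: [b1@5:R b2@6:L b3@10:L]
Beat 3 (R): throw ball4 h=5 -> lands@8:L; in-air after throw: [b1@5:R b2@6:L b4@8:L b3@10:L]
Beat 4 (L): throw ball5 h=5 -> lands@9:R; in-air after throw: [b1@5:R b2@6:L b4@8:L b5@9:R b3@10:L]
Beat 5 (R): throw ball1 h=8 -> lands@13:R; in-air after throw: [b2@6:L b4@8:L b5@9:R b3@10:L b1@13:R]
Beat 6 (L): throw ball2 h=5 -> lands@11:R; in-air after throw: [b4@8:L b5@9:R b3@10:L b2@11:R b1@13:R]
Beat 7 (R): throw ball6 h=5 -> lands@12:L; in-air after throw: [b4@8:L b5@9:R b3@10:L b2@11:R b6@12:L b1@13:R]
Beat 8 (L): throw ball4 h=8 -> lands@16:L; in-air after throw: [b5@9:R b3@10:L b2@11:R b6@12:L b1@13:R b4@16:L]

Answer: ball5:lands@9:R ball3:lands@10:L ball2:lands@11:R ball6:lands@12:L ball1:lands@13:R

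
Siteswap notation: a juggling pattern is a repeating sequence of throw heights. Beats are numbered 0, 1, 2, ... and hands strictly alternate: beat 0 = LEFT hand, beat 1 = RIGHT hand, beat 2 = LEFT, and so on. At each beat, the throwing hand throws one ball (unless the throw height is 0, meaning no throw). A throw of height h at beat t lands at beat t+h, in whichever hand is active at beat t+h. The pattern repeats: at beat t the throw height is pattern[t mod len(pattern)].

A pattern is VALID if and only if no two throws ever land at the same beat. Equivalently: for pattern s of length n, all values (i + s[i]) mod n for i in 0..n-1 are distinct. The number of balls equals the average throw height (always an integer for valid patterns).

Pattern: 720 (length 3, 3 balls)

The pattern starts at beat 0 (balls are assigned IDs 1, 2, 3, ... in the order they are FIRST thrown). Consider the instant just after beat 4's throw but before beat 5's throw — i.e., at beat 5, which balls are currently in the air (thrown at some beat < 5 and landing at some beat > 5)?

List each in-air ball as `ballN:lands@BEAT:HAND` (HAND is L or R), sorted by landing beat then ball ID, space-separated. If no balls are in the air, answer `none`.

Beat 0 (L): throw ball1 h=7 -> lands@7:R; in-air after throw: [b1@7:R]
Beat 1 (R): throw ball2 h=2 -> lands@3:R; in-air after throw: [b2@3:R b1@7:R]
Beat 3 (R): throw ball2 h=7 -> lands@10:L; in-air after throw: [b1@7:R b2@10:L]
Beat 4 (L): throw ball3 h=2 -> lands@6:L; in-air after throw: [b3@6:L b1@7:R b2@10:L]

Answer: ball3:lands@6:L ball1:lands@7:R ball2:lands@10:L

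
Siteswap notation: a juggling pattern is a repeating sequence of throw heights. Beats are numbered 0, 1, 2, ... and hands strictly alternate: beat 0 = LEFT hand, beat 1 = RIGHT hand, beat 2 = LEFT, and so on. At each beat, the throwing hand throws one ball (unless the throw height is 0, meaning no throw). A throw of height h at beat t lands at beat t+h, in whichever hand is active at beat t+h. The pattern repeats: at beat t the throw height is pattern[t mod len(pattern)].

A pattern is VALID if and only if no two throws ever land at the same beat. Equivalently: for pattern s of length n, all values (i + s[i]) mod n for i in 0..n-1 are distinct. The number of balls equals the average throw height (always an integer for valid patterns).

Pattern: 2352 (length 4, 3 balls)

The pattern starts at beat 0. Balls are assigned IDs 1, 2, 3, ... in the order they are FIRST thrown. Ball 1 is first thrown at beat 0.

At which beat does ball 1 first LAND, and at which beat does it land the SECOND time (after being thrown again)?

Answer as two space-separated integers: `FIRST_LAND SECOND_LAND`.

Answer: 2 7

Derivation:
Beat 0 (L): throw ball1 h=2 -> lands@2:L; in-air after throw: [b1@2:L]
Beat 1 (R): throw ball2 h=3 -> lands@4:L; in-air after throw: [b1@2:L b2@4:L]
Beat 2 (L): throw ball1 h=5 -> lands@7:R; in-air after throw: [b2@4:L b1@7:R]
Beat 3 (R): throw ball3 h=2 -> lands@5:R; in-air after throw: [b2@4:L b3@5:R b1@7:R]
Beat 4 (L): throw ball2 h=2 -> lands@6:L; in-air after throw: [b3@5:R b2@6:L b1@7:R]
Beat 5 (R): throw ball3 h=3 -> lands@8:L; in-air after throw: [b2@6:L b1@7:R b3@8:L]
Beat 6 (L): throw ball2 h=5 -> lands@11:R; in-air after throw: [b1@7:R b3@8:L b2@11:R]
Beat 7 (R): throw ball1 h=2 -> lands@9:R; in-air after throw: [b3@8:L b1@9:R b2@11:R]
Ball 1: thrown@0 h=2 -> first land @2; rethrown@2 h=5 -> second land @7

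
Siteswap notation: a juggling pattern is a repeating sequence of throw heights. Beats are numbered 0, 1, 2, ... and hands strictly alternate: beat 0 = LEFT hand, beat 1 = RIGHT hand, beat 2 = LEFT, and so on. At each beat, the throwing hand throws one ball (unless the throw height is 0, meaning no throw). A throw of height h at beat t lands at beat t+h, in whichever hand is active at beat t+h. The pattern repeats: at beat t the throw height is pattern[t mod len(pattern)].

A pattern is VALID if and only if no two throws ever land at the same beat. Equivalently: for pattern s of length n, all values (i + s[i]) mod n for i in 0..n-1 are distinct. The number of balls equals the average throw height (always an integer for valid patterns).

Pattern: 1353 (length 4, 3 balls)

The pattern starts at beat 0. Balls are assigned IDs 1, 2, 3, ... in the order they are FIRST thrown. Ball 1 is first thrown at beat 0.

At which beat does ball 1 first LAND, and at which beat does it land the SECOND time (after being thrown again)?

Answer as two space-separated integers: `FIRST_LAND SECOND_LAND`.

Answer: 1 4

Derivation:
Beat 0 (L): throw ball1 h=1 -> lands@1:R; in-air after throw: [b1@1:R]
Beat 1 (R): throw ball1 h=3 -> lands@4:L; in-air after throw: [b1@4:L]
Beat 2 (L): throw ball2 h=5 -> lands@7:R; in-air after throw: [b1@4:L b2@7:R]
Beat 3 (R): throw ball3 h=3 -> lands@6:L; in-air after throw: [b1@4:L b3@6:L b2@7:R]
Beat 4 (L): throw ball1 h=1 -> lands@5:R; in-air after throw: [b1@5:R b3@6:L b2@7:R]
Ball 1: thrown@0 h=1 -> first land @1; rethrown@1 h=3 -> second land @4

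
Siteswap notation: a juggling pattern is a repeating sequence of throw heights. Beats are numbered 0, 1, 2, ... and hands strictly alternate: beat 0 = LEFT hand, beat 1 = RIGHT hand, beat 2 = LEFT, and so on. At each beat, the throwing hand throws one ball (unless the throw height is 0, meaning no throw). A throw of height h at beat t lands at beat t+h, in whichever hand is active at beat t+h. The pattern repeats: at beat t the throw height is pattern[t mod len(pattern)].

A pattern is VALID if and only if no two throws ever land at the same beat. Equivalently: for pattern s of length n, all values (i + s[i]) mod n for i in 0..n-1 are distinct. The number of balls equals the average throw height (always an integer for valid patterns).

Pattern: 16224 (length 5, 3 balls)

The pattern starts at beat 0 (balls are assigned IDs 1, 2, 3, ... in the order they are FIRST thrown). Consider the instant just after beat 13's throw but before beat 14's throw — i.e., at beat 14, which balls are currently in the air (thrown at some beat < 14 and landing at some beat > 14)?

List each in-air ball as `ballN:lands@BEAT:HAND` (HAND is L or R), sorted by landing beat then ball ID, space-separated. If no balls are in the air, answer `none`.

Answer: ball1:lands@15:R ball2:lands@17:R

Derivation:
Beat 0 (L): throw ball1 h=1 -> lands@1:R; in-air after throw: [b1@1:R]
Beat 1 (R): throw ball1 h=6 -> lands@7:R; in-air after throw: [b1@7:R]
Beat 2 (L): throw ball2 h=2 -> lands@4:L; in-air after throw: [b2@4:L b1@7:R]
Beat 3 (R): throw ball3 h=2 -> lands@5:R; in-air after throw: [b2@4:L b3@5:R b1@7:R]
Beat 4 (L): throw ball2 h=4 -> lands@8:L; in-air after throw: [b3@5:R b1@7:R b2@8:L]
Beat 5 (R): throw ball3 h=1 -> lands@6:L; in-air after throw: [b3@6:L b1@7:R b2@8:L]
Beat 6 (L): throw ball3 h=6 -> lands@12:L; in-air after throw: [b1@7:R b2@8:L b3@12:L]
Beat 7 (R): throw ball1 h=2 -> lands@9:R; in-air after throw: [b2@8:L b1@9:R b3@12:L]
Beat 8 (L): throw ball2 h=2 -> lands@10:L; in-air after throw: [b1@9:R b2@10:L b3@12:L]
Beat 9 (R): throw ball1 h=4 -> lands@13:R; in-air after throw: [b2@10:L b3@12:L b1@13:R]
Beat 10 (L): throw ball2 h=1 -> lands@11:R; in-air after throw: [b2@11:R b3@12:L b1@13:R]
Beat 11 (R): throw ball2 h=6 -> lands@17:R; in-air after throw: [b3@12:L b1@13:R b2@17:R]
Beat 12 (L): throw ball3 h=2 -> lands@14:L; in-air after throw: [b1@13:R b3@14:L b2@17:R]
Beat 13 (R): throw ball1 h=2 -> lands@15:R; in-air after throw: [b3@14:L b1@15:R b2@17:R]
Beat 14 (L): throw ball3 h=4 -> lands@18:L; in-air after throw: [b1@15:R b2@17:R b3@18:L]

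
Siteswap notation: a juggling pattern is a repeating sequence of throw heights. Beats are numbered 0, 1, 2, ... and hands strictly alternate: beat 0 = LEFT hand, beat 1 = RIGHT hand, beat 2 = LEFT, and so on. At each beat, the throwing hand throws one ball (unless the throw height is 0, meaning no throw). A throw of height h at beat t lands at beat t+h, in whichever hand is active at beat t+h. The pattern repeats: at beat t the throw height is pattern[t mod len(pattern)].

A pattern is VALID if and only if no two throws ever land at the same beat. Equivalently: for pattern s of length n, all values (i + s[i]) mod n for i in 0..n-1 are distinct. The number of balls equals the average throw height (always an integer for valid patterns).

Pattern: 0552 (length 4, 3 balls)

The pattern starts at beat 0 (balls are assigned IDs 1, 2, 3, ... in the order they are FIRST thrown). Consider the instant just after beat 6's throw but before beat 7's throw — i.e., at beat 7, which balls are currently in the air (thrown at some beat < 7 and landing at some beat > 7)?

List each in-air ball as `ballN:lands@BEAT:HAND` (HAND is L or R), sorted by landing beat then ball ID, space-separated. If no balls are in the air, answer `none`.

Beat 1 (R): throw ball1 h=5 -> lands@6:L; in-air after throw: [b1@6:L]
Beat 2 (L): throw ball2 h=5 -> lands@7:R; in-air after throw: [b1@6:L b2@7:R]
Beat 3 (R): throw ball3 h=2 -> lands@5:R; in-air after throw: [b3@5:R b1@6:L b2@7:R]
Beat 5 (R): throw ball3 h=5 -> lands@10:L; in-air after throw: [b1@6:L b2@7:R b3@10:L]
Beat 6 (L): throw ball1 h=5 -> lands@11:R; in-air after throw: [b2@7:R b3@10:L b1@11:R]
Beat 7 (R): throw ball2 h=2 -> lands@9:R; in-air after throw: [b2@9:R b3@10:L b1@11:R]

Answer: ball3:lands@10:L ball1:lands@11:R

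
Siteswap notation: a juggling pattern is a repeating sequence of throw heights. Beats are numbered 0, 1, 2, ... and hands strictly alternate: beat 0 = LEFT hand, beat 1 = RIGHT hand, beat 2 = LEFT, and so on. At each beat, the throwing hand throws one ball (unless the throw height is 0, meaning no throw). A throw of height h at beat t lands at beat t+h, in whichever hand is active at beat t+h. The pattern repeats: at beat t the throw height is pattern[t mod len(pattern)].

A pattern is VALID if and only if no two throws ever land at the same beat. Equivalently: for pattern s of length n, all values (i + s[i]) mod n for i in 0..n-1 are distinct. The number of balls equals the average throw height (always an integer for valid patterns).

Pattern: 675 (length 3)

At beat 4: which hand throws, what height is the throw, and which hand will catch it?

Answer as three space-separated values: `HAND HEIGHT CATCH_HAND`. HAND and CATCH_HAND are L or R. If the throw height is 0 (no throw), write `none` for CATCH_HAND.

Beat 4: 4 mod 2 = 0, so hand = L
Throw height = pattern[4 mod 3] = pattern[1] = 7
Lands at beat 4+7=11, 11 mod 2 = 1, so catch hand = R

Answer: L 7 R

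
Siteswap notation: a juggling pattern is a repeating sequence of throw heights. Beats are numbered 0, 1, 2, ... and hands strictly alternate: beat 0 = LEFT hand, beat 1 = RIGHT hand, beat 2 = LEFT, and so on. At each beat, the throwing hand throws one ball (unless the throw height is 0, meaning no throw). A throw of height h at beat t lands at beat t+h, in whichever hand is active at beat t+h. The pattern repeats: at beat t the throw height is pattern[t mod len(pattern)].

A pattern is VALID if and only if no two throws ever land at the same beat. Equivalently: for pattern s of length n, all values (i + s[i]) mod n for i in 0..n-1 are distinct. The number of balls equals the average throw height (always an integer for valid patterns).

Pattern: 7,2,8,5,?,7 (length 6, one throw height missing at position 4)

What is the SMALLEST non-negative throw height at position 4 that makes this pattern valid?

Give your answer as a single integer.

i=0: (0 + 7) mod 6 = 1
i=1: (1 + 2) mod 6 = 3
i=2: (2 + 8) mod 6 = 4
i=3: (3 + 5) mod 6 = 2
i=4: s[i]=? (unknown)
i=5: (5 + 7) mod 6 = 0
Known residues: [0, 1, 2, 3, 4]; need a permutation of 0..5, so missing residue r = 5
Need (4 + s) mod 6 = 5; smallest s = (5 - 4) mod 6 = 1

Answer: 1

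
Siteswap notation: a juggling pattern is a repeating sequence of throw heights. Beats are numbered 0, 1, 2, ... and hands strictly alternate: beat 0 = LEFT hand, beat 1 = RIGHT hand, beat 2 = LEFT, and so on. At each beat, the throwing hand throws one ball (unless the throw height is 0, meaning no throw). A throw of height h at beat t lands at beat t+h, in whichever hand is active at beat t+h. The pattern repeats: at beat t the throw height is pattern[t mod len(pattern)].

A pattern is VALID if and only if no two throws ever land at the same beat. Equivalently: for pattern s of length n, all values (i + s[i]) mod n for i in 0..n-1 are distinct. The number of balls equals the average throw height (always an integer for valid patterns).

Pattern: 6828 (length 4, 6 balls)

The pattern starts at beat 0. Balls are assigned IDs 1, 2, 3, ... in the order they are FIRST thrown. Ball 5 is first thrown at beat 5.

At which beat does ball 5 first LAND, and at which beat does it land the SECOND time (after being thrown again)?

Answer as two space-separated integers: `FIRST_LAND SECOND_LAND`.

Answer: 13 21

Derivation:
Beat 0 (L): throw ball1 h=6 -> lands@6:L; in-air after throw: [b1@6:L]
Beat 1 (R): throw ball2 h=8 -> lands@9:R; in-air after throw: [b1@6:L b2@9:R]
Beat 2 (L): throw ball3 h=2 -> lands@4:L; in-air after throw: [b3@4:L b1@6:L b2@9:R]
Beat 3 (R): throw ball4 h=8 -> lands@11:R; in-air after throw: [b3@4:L b1@6:L b2@9:R b4@11:R]
Beat 4 (L): throw ball3 h=6 -> lands@10:L; in-air after throw: [b1@6:L b2@9:R b3@10:L b4@11:R]
Beat 5 (R): throw ball5 h=8 -> lands@13:R; in-air after throw: [b1@6:L b2@9:R b3@10:L b4@11:R b5@13:R]
Beat 6 (L): throw ball1 h=2 -> lands@8:L; in-air after throw: [b1@8:L b2@9:R b3@10:L b4@11:R b5@13:R]
Beat 7 (R): throw ball6 h=8 -> lands@15:R; in-air after throw: [b1@8:L b2@9:R b3@10:L b4@11:R b5@13:R b6@15:R]
Beat 8 (L): throw ball1 h=6 -> lands@14:L; in-air after throw: [b2@9:R b3@10:L b4@11:R b5@13:R b1@14:L b6@15:R]
Beat 9 (R): throw ball2 h=8 -> lands@17:R; in-air after throw: [b3@10:L b4@11:R b5@13:R b1@14:L b6@15:R b2@17:R]
Beat 10 (L): throw ball3 h=2 -> lands@12:L; in-air after throw: [b4@11:R b3@12:L b5@13:R b1@14:L b6@15:R b2@17:R]
Beat 11 (R): throw ball4 h=8 -> lands@19:R; in-air after throw: [b3@12:L b5@13:R b1@14:L b6@15:R b2@17:R b4@19:R]
Beat 12 (L): throw ball3 h=6 -> lands@18:L; in-air after throw: [b5@13:R b1@14:L b6@15:R b2@17:R b3@18:L b4@19:R]
Beat 13 (R): throw ball5 h=8 -> lands@21:R; in-air after throw: [b1@14:L b6@15:R b2@17:R b3@18:L b4@19:R b5@21:R]
Beat 14 (L): throw ball1 h=2 -> lands@16:L; in-air after throw: [b6@15:R b1@16:L b2@17:R b3@18:L b4@19:R b5@21:R]
Ball 5: thrown@5 h=8 -> first land @13; rethrown@13 h=8 -> second land @21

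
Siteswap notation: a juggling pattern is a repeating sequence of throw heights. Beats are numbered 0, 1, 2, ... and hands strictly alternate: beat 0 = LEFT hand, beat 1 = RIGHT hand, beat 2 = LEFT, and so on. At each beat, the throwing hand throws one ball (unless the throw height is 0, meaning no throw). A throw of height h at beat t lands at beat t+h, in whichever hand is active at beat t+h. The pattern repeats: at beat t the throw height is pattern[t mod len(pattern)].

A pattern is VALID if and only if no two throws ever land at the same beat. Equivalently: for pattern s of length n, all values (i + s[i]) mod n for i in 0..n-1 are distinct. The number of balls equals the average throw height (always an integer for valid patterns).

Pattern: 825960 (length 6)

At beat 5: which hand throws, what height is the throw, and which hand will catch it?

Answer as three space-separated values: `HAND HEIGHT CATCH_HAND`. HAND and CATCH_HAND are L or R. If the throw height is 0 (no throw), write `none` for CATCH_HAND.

Answer: R 0 none

Derivation:
Beat 5: 5 mod 2 = 1, so hand = R
Throw height = pattern[5 mod 6] = pattern[5] = 0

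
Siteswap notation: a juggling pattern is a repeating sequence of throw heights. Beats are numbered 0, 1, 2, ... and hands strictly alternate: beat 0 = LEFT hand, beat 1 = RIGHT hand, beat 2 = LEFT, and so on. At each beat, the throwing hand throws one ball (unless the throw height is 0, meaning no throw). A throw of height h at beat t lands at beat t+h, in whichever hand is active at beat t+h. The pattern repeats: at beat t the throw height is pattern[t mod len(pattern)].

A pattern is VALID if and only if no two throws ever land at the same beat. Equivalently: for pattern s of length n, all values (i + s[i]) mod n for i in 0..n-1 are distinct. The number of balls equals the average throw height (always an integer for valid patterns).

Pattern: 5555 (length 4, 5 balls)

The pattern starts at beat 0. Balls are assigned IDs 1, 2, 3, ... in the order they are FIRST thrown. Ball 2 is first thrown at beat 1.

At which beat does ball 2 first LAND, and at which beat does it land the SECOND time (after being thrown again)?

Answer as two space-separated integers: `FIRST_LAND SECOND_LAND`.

Answer: 6 11

Derivation:
Beat 0 (L): throw ball1 h=5 -> lands@5:R; in-air after throw: [b1@5:R]
Beat 1 (R): throw ball2 h=5 -> lands@6:L; in-air after throw: [b1@5:R b2@6:L]
Beat 2 (L): throw ball3 h=5 -> lands@7:R; in-air after throw: [b1@5:R b2@6:L b3@7:R]
Beat 3 (R): throw ball4 h=5 -> lands@8:L; in-air after throw: [b1@5:R b2@6:L b3@7:R b4@8:L]
Beat 4 (L): throw ball5 h=5 -> lands@9:R; in-air after throw: [b1@5:R b2@6:L b3@7:R b4@8:L b5@9:R]
Beat 5 (R): throw ball1 h=5 -> lands@10:L; in-air after throw: [b2@6:L b3@7:R b4@8:L b5@9:R b1@10:L]
Beat 6 (L): throw ball2 h=5 -> lands@11:R; in-air after throw: [b3@7:R b4@8:L b5@9:R b1@10:L b2@11:R]
Beat 7 (R): throw ball3 h=5 -> lands@12:L; in-air after throw: [b4@8:L b5@9:R b1@10:L b2@11:R b3@12:L]
Beat 8 (L): throw ball4 h=5 -> lands@13:R; in-air after throw: [b5@9:R b1@10:L b2@11:R b3@12:L b4@13:R]
Beat 9 (R): throw ball5 h=5 -> lands@14:L; in-air after throw: [b1@10:L b2@11:R b3@12:L b4@13:R b5@14:L]
Beat 10 (L): throw ball1 h=5 -> lands@15:R; in-air after throw: [b2@11:R b3@12:L b4@13:R b5@14:L b1@15:R]
Beat 11 (R): throw ball2 h=5 -> lands@16:L; in-air after throw: [b3@12:L b4@13:R b5@14:L b1@15:R b2@16:L]
Ball 2: thrown@1 h=5 -> first land @6; rethrown@6 h=5 -> second land @11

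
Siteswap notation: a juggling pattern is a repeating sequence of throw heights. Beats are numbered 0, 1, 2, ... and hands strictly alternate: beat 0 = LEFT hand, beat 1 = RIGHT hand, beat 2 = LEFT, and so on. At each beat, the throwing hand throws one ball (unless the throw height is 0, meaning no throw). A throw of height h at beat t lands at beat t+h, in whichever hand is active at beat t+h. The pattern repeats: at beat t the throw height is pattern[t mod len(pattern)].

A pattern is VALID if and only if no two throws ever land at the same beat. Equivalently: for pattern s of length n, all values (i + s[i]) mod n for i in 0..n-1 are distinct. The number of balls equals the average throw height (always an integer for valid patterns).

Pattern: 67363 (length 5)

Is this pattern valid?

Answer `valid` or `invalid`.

Answer: valid

Derivation:
i=0: (i + s[i]) mod n = (0 + 6) mod 5 = 1
i=1: (i + s[i]) mod n = (1 + 7) mod 5 = 3
i=2: (i + s[i]) mod n = (2 + 3) mod 5 = 0
i=3: (i + s[i]) mod n = (3 + 6) mod 5 = 4
i=4: (i + s[i]) mod n = (4 + 3) mod 5 = 2
Residues: [1, 3, 0, 4, 2], distinct: True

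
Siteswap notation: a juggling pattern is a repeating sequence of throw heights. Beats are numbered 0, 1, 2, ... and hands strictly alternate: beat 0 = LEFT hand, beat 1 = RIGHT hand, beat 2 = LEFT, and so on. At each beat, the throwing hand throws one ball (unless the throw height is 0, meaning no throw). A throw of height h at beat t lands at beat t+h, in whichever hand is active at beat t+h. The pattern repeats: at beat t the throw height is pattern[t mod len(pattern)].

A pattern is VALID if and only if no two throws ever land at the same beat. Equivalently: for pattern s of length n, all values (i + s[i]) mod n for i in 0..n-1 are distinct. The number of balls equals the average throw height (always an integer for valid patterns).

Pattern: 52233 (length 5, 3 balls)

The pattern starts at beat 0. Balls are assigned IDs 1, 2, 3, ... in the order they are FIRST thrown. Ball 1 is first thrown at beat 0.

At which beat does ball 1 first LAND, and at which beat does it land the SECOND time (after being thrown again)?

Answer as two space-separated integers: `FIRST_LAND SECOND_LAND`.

Beat 0 (L): throw ball1 h=5 -> lands@5:R; in-air after throw: [b1@5:R]
Beat 1 (R): throw ball2 h=2 -> lands@3:R; in-air after throw: [b2@3:R b1@5:R]
Beat 2 (L): throw ball3 h=2 -> lands@4:L; in-air after throw: [b2@3:R b3@4:L b1@5:R]
Beat 3 (R): throw ball2 h=3 -> lands@6:L; in-air after throw: [b3@4:L b1@5:R b2@6:L]
Beat 4 (L): throw ball3 h=3 -> lands@7:R; in-air after throw: [b1@5:R b2@6:L b3@7:R]
Beat 5 (R): throw ball1 h=5 -> lands@10:L; in-air after throw: [b2@6:L b3@7:R b1@10:L]
Beat 6 (L): throw ball2 h=2 -> lands@8:L; in-air after throw: [b3@7:R b2@8:L b1@10:L]
Beat 7 (R): throw ball3 h=2 -> lands@9:R; in-air after throw: [b2@8:L b3@9:R b1@10:L]
Beat 8 (L): throw ball2 h=3 -> lands@11:R; in-air after throw: [b3@9:R b1@10:L b2@11:R]
Beat 9 (R): throw ball3 h=3 -> lands@12:L; in-air after throw: [b1@10:L b2@11:R b3@12:L]
Beat 10 (L): throw ball1 h=5 -> lands@15:R; in-air after throw: [b2@11:R b3@12:L b1@15:R]
Ball 1: thrown@0 h=5 -> first land @5; rethrown@5 h=5 -> second land @10

Answer: 5 10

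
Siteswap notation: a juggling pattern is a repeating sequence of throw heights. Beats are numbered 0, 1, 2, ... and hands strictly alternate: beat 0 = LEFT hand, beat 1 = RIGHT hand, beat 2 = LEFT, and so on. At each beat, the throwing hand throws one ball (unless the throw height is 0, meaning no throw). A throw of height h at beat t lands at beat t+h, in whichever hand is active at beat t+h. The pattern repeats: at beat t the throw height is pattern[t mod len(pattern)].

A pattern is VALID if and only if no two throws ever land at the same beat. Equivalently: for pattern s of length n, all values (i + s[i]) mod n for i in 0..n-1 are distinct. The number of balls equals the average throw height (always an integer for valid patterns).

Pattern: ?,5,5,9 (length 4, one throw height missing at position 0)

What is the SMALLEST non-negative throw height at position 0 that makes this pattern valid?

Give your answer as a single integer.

Answer: 1

Derivation:
i=0: s[i]=? (unknown)
i=1: (1 + 5) mod 4 = 2
i=2: (2 + 5) mod 4 = 3
i=3: (3 + 9) mod 4 = 0
Known residues: [0, 2, 3]; need a permutation of 0..3, so missing residue r = 1
Need (0 + s) mod 4 = 1; smallest s = (1 - 0) mod 4 = 1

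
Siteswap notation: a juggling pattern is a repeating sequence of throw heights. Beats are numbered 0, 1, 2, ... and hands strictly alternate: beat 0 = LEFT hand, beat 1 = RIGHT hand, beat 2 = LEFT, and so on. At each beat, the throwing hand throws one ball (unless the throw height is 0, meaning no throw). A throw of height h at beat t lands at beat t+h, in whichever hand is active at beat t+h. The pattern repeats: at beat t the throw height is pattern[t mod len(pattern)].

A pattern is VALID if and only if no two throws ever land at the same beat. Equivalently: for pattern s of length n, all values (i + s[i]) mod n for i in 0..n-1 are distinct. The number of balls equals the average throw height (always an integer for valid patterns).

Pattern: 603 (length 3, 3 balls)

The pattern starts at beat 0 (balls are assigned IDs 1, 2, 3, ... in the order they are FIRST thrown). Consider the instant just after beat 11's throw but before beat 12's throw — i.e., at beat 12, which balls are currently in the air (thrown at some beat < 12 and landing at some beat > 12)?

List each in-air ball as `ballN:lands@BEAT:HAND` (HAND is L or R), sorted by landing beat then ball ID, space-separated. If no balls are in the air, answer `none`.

Answer: ball2:lands@14:L ball3:lands@15:R

Derivation:
Beat 0 (L): throw ball1 h=6 -> lands@6:L; in-air after throw: [b1@6:L]
Beat 2 (L): throw ball2 h=3 -> lands@5:R; in-air after throw: [b2@5:R b1@6:L]
Beat 3 (R): throw ball3 h=6 -> lands@9:R; in-air after throw: [b2@5:R b1@6:L b3@9:R]
Beat 5 (R): throw ball2 h=3 -> lands@8:L; in-air after throw: [b1@6:L b2@8:L b3@9:R]
Beat 6 (L): throw ball1 h=6 -> lands@12:L; in-air after throw: [b2@8:L b3@9:R b1@12:L]
Beat 8 (L): throw ball2 h=3 -> lands@11:R; in-air after throw: [b3@9:R b2@11:R b1@12:L]
Beat 9 (R): throw ball3 h=6 -> lands@15:R; in-air after throw: [b2@11:R b1@12:L b3@15:R]
Beat 11 (R): throw ball2 h=3 -> lands@14:L; in-air after throw: [b1@12:L b2@14:L b3@15:R]
Beat 12 (L): throw ball1 h=6 -> lands@18:L; in-air after throw: [b2@14:L b3@15:R b1@18:L]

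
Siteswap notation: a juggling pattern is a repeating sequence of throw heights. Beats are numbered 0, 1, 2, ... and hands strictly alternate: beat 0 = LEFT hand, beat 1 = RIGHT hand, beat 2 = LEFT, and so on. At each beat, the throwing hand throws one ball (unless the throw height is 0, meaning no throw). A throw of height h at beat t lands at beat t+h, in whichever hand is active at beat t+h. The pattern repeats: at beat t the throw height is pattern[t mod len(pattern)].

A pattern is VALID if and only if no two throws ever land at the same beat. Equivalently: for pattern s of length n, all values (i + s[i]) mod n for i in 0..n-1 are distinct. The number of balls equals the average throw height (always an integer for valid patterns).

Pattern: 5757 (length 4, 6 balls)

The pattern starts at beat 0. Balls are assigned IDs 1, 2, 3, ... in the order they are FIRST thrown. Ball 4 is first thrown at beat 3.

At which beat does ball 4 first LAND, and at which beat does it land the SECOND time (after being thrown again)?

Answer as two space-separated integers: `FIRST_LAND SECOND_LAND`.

Answer: 10 15

Derivation:
Beat 0 (L): throw ball1 h=5 -> lands@5:R; in-air after throw: [b1@5:R]
Beat 1 (R): throw ball2 h=7 -> lands@8:L; in-air after throw: [b1@5:R b2@8:L]
Beat 2 (L): throw ball3 h=5 -> lands@7:R; in-air after throw: [b1@5:R b3@7:R b2@8:L]
Beat 3 (R): throw ball4 h=7 -> lands@10:L; in-air after throw: [b1@5:R b3@7:R b2@8:L b4@10:L]
Beat 4 (L): throw ball5 h=5 -> lands@9:R; in-air after throw: [b1@5:R b3@7:R b2@8:L b5@9:R b4@10:L]
Beat 5 (R): throw ball1 h=7 -> lands@12:L; in-air after throw: [b3@7:R b2@8:L b5@9:R b4@10:L b1@12:L]
Beat 6 (L): throw ball6 h=5 -> lands@11:R; in-air after throw: [b3@7:R b2@8:L b5@9:R b4@10:L b6@11:R b1@12:L]
Beat 7 (R): throw ball3 h=7 -> lands@14:L; in-air after throw: [b2@8:L b5@9:R b4@10:L b6@11:R b1@12:L b3@14:L]
Beat 8 (L): throw ball2 h=5 -> lands@13:R; in-air after throw: [b5@9:R b4@10:L b6@11:R b1@12:L b2@13:R b3@14:L]
Beat 9 (R): throw ball5 h=7 -> lands@16:L; in-air after throw: [b4@10:L b6@11:R b1@12:L b2@13:R b3@14:L b5@16:L]
Beat 10 (L): throw ball4 h=5 -> lands@15:R; in-air after throw: [b6@11:R b1@12:L b2@13:R b3@14:L b4@15:R b5@16:L]
Beat 11 (R): throw ball6 h=7 -> lands@18:L; in-air after throw: [b1@12:L b2@13:R b3@14:L b4@15:R b5@16:L b6@18:L]
Beat 12 (L): throw ball1 h=5 -> lands@17:R; in-air after throw: [b2@13:R b3@14:L b4@15:R b5@16:L b1@17:R b6@18:L]
Beat 13 (R): throw ball2 h=7 -> lands@20:L; in-air after throw: [b3@14:L b4@15:R b5@16:L b1@17:R b6@18:L b2@20:L]
Beat 14 (L): throw ball3 h=5 -> lands@19:R; in-air after throw: [b4@15:R b5@16:L b1@17:R b6@18:L b3@19:R b2@20:L]
Beat 15 (R): throw ball4 h=7 -> lands@22:L; in-air after throw: [b5@16:L b1@17:R b6@18:L b3@19:R b2@20:L b4@22:L]
Ball 4: thrown@3 h=7 -> first land @10; rethrown@10 h=5 -> second land @15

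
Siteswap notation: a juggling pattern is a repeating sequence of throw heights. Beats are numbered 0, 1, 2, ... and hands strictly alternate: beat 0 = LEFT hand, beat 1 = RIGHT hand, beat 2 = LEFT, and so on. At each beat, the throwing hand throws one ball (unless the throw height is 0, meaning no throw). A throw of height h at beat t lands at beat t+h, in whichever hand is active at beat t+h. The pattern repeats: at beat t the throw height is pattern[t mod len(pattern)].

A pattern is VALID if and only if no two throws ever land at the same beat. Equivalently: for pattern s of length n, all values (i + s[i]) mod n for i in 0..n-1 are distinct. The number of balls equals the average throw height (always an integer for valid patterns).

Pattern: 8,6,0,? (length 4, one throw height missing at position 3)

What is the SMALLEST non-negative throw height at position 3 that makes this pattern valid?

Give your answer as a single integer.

Answer: 2

Derivation:
i=0: (0 + 8) mod 4 = 0
i=1: (1 + 6) mod 4 = 3
i=2: (2 + 0) mod 4 = 2
i=3: s[i]=? (unknown)
Known residues: [0, 2, 3]; need a permutation of 0..3, so missing residue r = 1
Need (3 + s) mod 4 = 1; smallest s = (1 - 3) mod 4 = 2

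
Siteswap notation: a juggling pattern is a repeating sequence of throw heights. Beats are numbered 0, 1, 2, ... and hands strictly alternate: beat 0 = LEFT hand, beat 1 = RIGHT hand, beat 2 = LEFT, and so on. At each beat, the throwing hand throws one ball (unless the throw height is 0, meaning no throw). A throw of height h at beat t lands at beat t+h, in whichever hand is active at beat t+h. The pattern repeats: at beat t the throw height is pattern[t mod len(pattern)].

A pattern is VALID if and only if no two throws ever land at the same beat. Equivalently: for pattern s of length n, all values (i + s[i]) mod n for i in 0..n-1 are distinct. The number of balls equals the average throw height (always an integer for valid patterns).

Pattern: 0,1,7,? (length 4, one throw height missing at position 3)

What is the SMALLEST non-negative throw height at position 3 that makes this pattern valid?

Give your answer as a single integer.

i=0: (0 + 0) mod 4 = 0
i=1: (1 + 1) mod 4 = 2
i=2: (2 + 7) mod 4 = 1
i=3: s[i]=? (unknown)
Known residues: [0, 1, 2]; need a permutation of 0..3, so missing residue r = 3
Need (3 + s) mod 4 = 3; smallest s = (3 - 3) mod 4 = 0

Answer: 0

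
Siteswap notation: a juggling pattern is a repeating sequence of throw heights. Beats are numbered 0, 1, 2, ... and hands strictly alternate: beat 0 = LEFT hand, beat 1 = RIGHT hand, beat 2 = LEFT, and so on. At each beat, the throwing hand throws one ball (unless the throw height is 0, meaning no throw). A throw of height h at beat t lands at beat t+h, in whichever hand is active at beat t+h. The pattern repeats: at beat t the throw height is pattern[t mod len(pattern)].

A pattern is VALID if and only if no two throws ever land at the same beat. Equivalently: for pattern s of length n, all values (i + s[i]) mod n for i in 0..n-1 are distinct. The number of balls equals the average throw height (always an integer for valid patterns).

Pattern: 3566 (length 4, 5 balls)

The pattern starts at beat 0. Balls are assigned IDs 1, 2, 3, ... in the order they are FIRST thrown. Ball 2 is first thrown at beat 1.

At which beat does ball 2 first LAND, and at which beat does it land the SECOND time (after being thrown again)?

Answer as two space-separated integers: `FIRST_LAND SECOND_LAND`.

Answer: 6 12

Derivation:
Beat 0 (L): throw ball1 h=3 -> lands@3:R; in-air after throw: [b1@3:R]
Beat 1 (R): throw ball2 h=5 -> lands@6:L; in-air after throw: [b1@3:R b2@6:L]
Beat 2 (L): throw ball3 h=6 -> lands@8:L; in-air after throw: [b1@3:R b2@6:L b3@8:L]
Beat 3 (R): throw ball1 h=6 -> lands@9:R; in-air after throw: [b2@6:L b3@8:L b1@9:R]
Beat 4 (L): throw ball4 h=3 -> lands@7:R; in-air after throw: [b2@6:L b4@7:R b3@8:L b1@9:R]
Beat 5 (R): throw ball5 h=5 -> lands@10:L; in-air after throw: [b2@6:L b4@7:R b3@8:L b1@9:R b5@10:L]
Beat 6 (L): throw ball2 h=6 -> lands@12:L; in-air after throw: [b4@7:R b3@8:L b1@9:R b5@10:L b2@12:L]
Beat 7 (R): throw ball4 h=6 -> lands@13:R; in-air after throw: [b3@8:L b1@9:R b5@10:L b2@12:L b4@13:R]
Beat 8 (L): throw ball3 h=3 -> lands@11:R; in-air after throw: [b1@9:R b5@10:L b3@11:R b2@12:L b4@13:R]
Beat 9 (R): throw ball1 h=5 -> lands@14:L; in-air after throw: [b5@10:L b3@11:R b2@12:L b4@13:R b1@14:L]
Beat 10 (L): throw ball5 h=6 -> lands@16:L; in-air after throw: [b3@11:R b2@12:L b4@13:R b1@14:L b5@16:L]
Beat 11 (R): throw ball3 h=6 -> lands@17:R; in-air after throw: [b2@12:L b4@13:R b1@14:L b5@16:L b3@17:R]
Beat 12 (L): throw ball2 h=3 -> lands@15:R; in-air after throw: [b4@13:R b1@14:L b2@15:R b5@16:L b3@17:R]
Ball 2: thrown@1 h=5 -> first land @6; rethrown@6 h=6 -> second land @12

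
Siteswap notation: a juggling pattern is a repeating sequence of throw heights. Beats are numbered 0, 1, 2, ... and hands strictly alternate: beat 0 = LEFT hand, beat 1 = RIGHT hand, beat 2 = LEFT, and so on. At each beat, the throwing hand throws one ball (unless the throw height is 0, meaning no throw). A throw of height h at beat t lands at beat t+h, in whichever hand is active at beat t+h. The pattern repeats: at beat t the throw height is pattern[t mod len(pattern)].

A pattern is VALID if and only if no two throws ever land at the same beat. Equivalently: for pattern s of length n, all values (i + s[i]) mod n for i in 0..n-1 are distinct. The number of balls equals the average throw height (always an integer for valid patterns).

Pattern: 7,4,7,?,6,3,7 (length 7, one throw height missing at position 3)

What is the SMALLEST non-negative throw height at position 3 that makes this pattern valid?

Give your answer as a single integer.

i=0: (0 + 7) mod 7 = 0
i=1: (1 + 4) mod 7 = 5
i=2: (2 + 7) mod 7 = 2
i=3: s[i]=? (unknown)
i=4: (4 + 6) mod 7 = 3
i=5: (5 + 3) mod 7 = 1
i=6: (6 + 7) mod 7 = 6
Known residues: [0, 1, 2, 3, 5, 6]; need a permutation of 0..6, so missing residue r = 4
Need (3 + s) mod 7 = 4; smallest s = (4 - 3) mod 7 = 1

Answer: 1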